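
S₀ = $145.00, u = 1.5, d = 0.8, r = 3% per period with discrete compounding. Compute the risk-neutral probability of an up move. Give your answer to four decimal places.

Risk-neutral probability p = (1 + 0.03 − 0.8)/(1.5 − 0.8) = 0.2300/0.7000 = 0.3286

p = 0.3286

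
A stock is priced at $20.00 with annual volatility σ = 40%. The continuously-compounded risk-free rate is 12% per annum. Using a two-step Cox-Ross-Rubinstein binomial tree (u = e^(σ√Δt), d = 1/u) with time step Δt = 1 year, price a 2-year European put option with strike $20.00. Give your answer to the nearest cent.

CRR parameters: u = e^(σ√Δt) = e^(0.4·√1) = 1.4918, d = 1/u = 0.6703
Per-period rate: rΔt = 0.12·1 = 0.12, so R = e^0.12 = 1.1275
Risk-neutral probability p = (e^0.12 − 0.6703)/(1.4918 − 0.6703) = 0.4572/0.8215 = 0.5565
Terminal stock prices: S_uu = 44.51, S_ud = 20, S_dd = 8.987
Terminal payoffs (K − S): max(-24.51, 0) = 0, max(0, 0) = 0, max(11.01, 0) = 11.01
Node u (S = 29.84): V_u = e^(−0.12)·[0.5565·0.0000 + 0.4435·0.0000] = 0.0000
Node d (S = 13.41): V_d = e^(−0.12)·[0.5565·0.0000 + 0.4435·11.0134] = 4.3320
Node 0 (S = 20): V_0 = e^(−0.12)·[0.5565·0.0000 + 0.4435·4.3320] = 1.7039

$1.70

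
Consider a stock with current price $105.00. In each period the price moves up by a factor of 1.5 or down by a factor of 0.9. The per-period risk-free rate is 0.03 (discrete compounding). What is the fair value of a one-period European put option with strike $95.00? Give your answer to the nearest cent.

$0.38

Risk-neutral probability p = (1 + 0.03 − 0.9)/(1.5 − 0.9) = 0.1300/0.6000 = 0.2167
Terminal stock prices: S_u = 157.5, S_d = 94.5
Terminal payoffs (K − S): max(-62.5, 0) = 0, max(0.5, 0) = 0.5
Node 0 (S = 105): V_0 = 1/1.03·[0.2167·0.0000 + 0.7833·0.5000] = 0.3803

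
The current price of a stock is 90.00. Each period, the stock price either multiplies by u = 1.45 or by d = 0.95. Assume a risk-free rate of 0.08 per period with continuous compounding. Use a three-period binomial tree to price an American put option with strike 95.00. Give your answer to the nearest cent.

6.43

Risk-neutral probability p = (e^0.08 − 0.95)/(1.45 − 0.95) = 0.1333/0.5000 = 0.2666
Terminal stock prices: S_uuu = 274.4, S_uud = 179.8, S_udd = 117.8, S_ddd = 77.16
Terminal payoffs (K − S): max(-179.4, 0) = 0, max(-84.76, 0) = 0, max(-22.78, 0) = 0, max(17.84, 0) = 17.84
Node uu (S = 189.2): continuation = e^(−0.08)·[0.2666·0.0000 + 0.7334·0.0000] = 0.0000; exercise value = 0.0000 ≤ continuation, so V_uu = 0.0000
Node ud (S = 124): continuation = e^(−0.08)·[0.2666·0.0000 + 0.7334·0.0000] = 0.0000; exercise value = 0.0000 ≤ continuation, so V_ud = 0.0000
Node dd (S = 81.22): continuation = e^(−0.08)·[0.2666·0.0000 + 0.7334·17.8363] = 12.0758; exercise value = 13.7750 > continuation, so V_dd = 13.7750 (exercise)
Node u (S = 130.5): continuation = e^(−0.08)·[0.2666·0.0000 + 0.7334·0.0000] = 0.0000; exercise value = 0.0000 ≤ continuation, so V_u = 0.0000
Node d (S = 85.5): continuation = e^(−0.08)·[0.2666·0.0000 + 0.7334·13.7750] = 9.3262; exercise value = 9.5000 > continuation, so V_d = 9.5000 (exercise)
Node 0 (S = 90): continuation = e^(−0.08)·[0.2666·0.0000 + 0.7334·9.5000] = 6.4319; exercise value = 5.0000 ≤ continuation, so V_0 = 6.4319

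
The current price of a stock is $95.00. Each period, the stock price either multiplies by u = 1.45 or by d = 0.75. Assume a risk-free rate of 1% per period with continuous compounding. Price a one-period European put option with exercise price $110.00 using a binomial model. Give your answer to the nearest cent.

$24.11

Risk-neutral probability p = (e^0.01 − 0.75)/(1.45 − 0.75) = 0.2601/0.7000 = 0.3715
Terminal stock prices: S_u = 137.8, S_d = 71.25
Terminal payoffs (K − S): max(-27.75, 0) = 0, max(38.75, 0) = 38.75
Node 0 (S = 95): V_0 = e^(−0.01)·[0.3715·0.0000 + 0.6285·38.7500] = 24.1120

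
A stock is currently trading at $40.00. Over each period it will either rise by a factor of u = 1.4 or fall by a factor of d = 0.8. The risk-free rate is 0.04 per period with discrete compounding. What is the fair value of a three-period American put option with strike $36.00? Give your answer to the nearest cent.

$3.50

Risk-neutral probability p = (1 + 0.04 − 0.8)/(1.4 − 0.8) = 0.2400/0.6000 = 0.4000
Terminal stock prices: S_uuu = 109.8, S_uud = 62.72, S_udd = 35.84, S_ddd = 20.48
Terminal payoffs (K − S): max(-73.76, 0) = 0, max(-26.72, 0) = 0, max(0.16, 0) = 0.16, max(15.52, 0) = 15.52
Node uu (S = 78.4): continuation = 1/1.04·[0.4000·0.0000 + 0.6000·0.0000] = 0.0000; exercise value = 0.0000 ≤ continuation, so V_uu = 0.0000
Node ud (S = 44.8): continuation = 1/1.04·[0.4000·0.0000 + 0.6000·0.1600] = 0.0923; exercise value = 0.0000 ≤ continuation, so V_ud = 0.0923
Node dd (S = 25.6): continuation = 1/1.04·[0.4000·0.1600 + 0.6000·15.5200] = 9.0154; exercise value = 10.4000 > continuation, so V_dd = 10.4000 (exercise)
Node u (S = 56): continuation = 1/1.04·[0.4000·0.0000 + 0.6000·0.0923] = 0.0533; exercise value = 0.0000 ≤ continuation, so V_u = 0.0533
Node d (S = 32): continuation = 1/1.04·[0.4000·0.0923 + 0.6000·10.4000] = 6.0355; exercise value = 4.0000 ≤ continuation, so V_d = 6.0355
Node 0 (S = 40): continuation = 1/1.04·[0.4000·0.0533 + 0.6000·6.0355] = 3.5025; exercise value = 0.0000 ≤ continuation, so V_0 = 3.5025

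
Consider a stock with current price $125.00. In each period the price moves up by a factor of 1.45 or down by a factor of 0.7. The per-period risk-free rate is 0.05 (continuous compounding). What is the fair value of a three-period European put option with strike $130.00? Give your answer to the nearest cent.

Risk-neutral probability p = (e^0.05 − 0.7)/(1.45 − 0.7) = 0.3513/0.7500 = 0.4684
Terminal stock prices: S_uuu = 381.1, S_uud = 184, S_udd = 88.81, S_ddd = 42.87
Terminal payoffs (K − S): max(-251.1, 0) = 0, max(-53.97, 0) = 0, max(41.19, 0) = 41.19, max(87.12, 0) = 87.12
Node uu (S = 262.8): V_uu = e^(−0.05)·[0.4684·0.0000 + 0.5316·0.0000] = 0.0000
Node ud (S = 126.9): V_ud = e^(−0.05)·[0.4684·0.0000 + 0.5316·41.1875] = 20.8289
Node dd (S = 61.25): V_dd = e^(−0.05)·[0.4684·41.1875 + 0.5316·87.1250] = 62.4098
Node u (S = 181.2): V_u = e^(−0.05)·[0.4684·0.0000 + 0.5316·20.8289] = 10.5334
Node d (S = 87.5): V_d = e^(−0.05)·[0.4684·20.8289 + 0.5316·62.4098] = 40.8410
Node 0 (S = 125): V_0 = e^(−0.05)·[0.4684·10.5334 + 0.5316·40.8410] = 25.3465

$25.35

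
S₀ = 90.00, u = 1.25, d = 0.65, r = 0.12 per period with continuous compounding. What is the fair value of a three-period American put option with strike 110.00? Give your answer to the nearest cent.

Risk-neutral probability p = (e^0.12 − 0.65)/(1.25 − 0.65) = 0.4775/0.6000 = 0.7958
Terminal stock prices: S_uuu = 175.8, S_uud = 91.41, S_udd = 47.53, S_ddd = 24.72
Terminal payoffs (K − S): max(-65.78, 0) = 0, max(18.59, 0) = 18.59, max(62.47, 0) = 62.47, max(85.28, 0) = 85.28
Node uu (S = 140.6): continuation = e^(−0.12)·[0.7958·0.0000 + 0.2042·18.5938] = 3.3670; exercise value = 0.0000 ≤ continuation, so V_uu = 3.3670
Node ud (S = 73.12): continuation = e^(−0.12)·[0.7958·18.5938 + 0.2042·62.4687] = 24.4362; exercise value = 36.8750 > continuation, so V_ud = 36.8750 (exercise)
Node dd (S = 38.03): continuation = e^(−0.12)·[0.7958·62.4687 + 0.2042·85.2837] = 59.5362; exercise value = 71.9750 > continuation, so V_dd = 71.9750 (exercise)
Node u (S = 112.5): continuation = e^(−0.12)·[0.7958·3.3670 + 0.2042·36.8750] = 9.0541; exercise value = 0.0000 ≤ continuation, so V_u = 9.0541
Node d (S = 58.5): continuation = e^(−0.12)·[0.7958·36.8750 + 0.2042·71.9750] = 39.0612; exercise value = 51.5000 > continuation, so V_d = 51.5000 (exercise)
Node 0 (S = 90): continuation = e^(−0.12)·[0.7958·9.0541 + 0.2042·51.5000] = 15.7165; exercise value = 20.0000 > continuation, so V_0 = 20.0000 (exercise)

20.00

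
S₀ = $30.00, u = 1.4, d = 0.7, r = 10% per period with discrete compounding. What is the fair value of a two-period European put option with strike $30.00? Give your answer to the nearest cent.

$2.57

Risk-neutral probability p = (1 + 0.1 − 0.7)/(1.4 − 0.7) = 0.4000/0.7000 = 0.5714
Terminal stock prices: S_uu = 58.8, S_ud = 29.4, S_dd = 14.7
Terminal payoffs (K − S): max(-28.8, 0) = 0, max(0.6, 0) = 0.6, max(15.3, 0) = 15.3
Node u (S = 42): V_u = 1/1.1·[0.5714·0.0000 + 0.4286·0.6000] = 0.2338
Node d (S = 21): V_d = 1/1.1·[0.5714·0.6000 + 0.4286·15.3000] = 6.2727
Node 0 (S = 30): V_0 = 1/1.1·[0.5714·0.2338 + 0.4286·6.2727] = 2.5654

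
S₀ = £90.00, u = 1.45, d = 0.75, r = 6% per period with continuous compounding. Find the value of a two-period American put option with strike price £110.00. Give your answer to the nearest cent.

Risk-neutral probability p = (e^0.06 − 0.75)/(1.45 − 0.75) = 0.3118/0.7000 = 0.4455
Terminal stock prices: S_uu = 189.2, S_ud = 97.88, S_dd = 50.62
Terminal payoffs (K − S): max(-79.22, 0) = 0, max(12.12, 0) = 12.12, max(59.38, 0) = 59.38
Node u (S = 130.5): continuation = e^(−0.06)·[0.4455·0.0000 + 0.5545·12.1250] = 6.3320; exercise value = 0.0000 ≤ continuation, so V_u = 6.3320
Node d (S = 67.5): continuation = e^(−0.06)·[0.4455·12.1250 + 0.5545·59.3750] = 36.0941; exercise value = 42.5000 > continuation, so V_d = 42.5000 (exercise)
Node 0 (S = 90): continuation = e^(−0.06)·[0.4455·6.3320 + 0.5545·42.5000] = 24.8511; exercise value = 20.0000 ≤ continuation, so V_0 = 24.8511

£24.85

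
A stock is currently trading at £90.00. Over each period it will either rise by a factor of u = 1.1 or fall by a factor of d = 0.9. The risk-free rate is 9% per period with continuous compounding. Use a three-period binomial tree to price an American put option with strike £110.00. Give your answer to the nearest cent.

£20.00

Risk-neutral probability p = (e^0.09 − 0.9)/(1.1 − 0.9) = 0.1942/0.2000 = 0.9709
Terminal stock prices: S_uuu = 119.8, S_uud = 98.01, S_udd = 80.19, S_ddd = 65.61
Terminal payoffs (K − S): max(-9.79, 0) = 0, max(11.99, 0) = 11.99, max(29.81, 0) = 29.81, max(44.39, 0) = 44.39
Node uu (S = 108.9): continuation = e^(−0.09)·[0.9709·0.0000 + 0.0291·11.9900] = 0.3192; exercise value = 1.1000 > continuation, so V_uu = 1.1000 (exercise)
Node ud (S = 89.1): continuation = e^(−0.09)·[0.9709·11.9900 + 0.0291·29.8100] = 11.4324; exercise value = 20.9000 > continuation, so V_ud = 20.9000 (exercise)
Node dd (S = 72.9): continuation = e^(−0.09)·[0.9709·29.8100 + 0.0291·44.3900] = 27.6324; exercise value = 37.1000 > continuation, so V_dd = 37.1000 (exercise)
Node u (S = 99): continuation = e^(−0.09)·[0.9709·1.1000 + 0.0291·20.9000] = 1.5324; exercise value = 11.0000 > continuation, so V_u = 11.0000 (exercise)
Node d (S = 81): continuation = e^(−0.09)·[0.9709·20.9000 + 0.0291·37.1000] = 19.5324; exercise value = 29.0000 > continuation, so V_d = 29.0000 (exercise)
Node 0 (S = 90): continuation = e^(−0.09)·[0.9709·11.0000 + 0.0291·29.0000] = 10.5324; exercise value = 20.0000 > continuation, so V_0 = 20.0000 (exercise)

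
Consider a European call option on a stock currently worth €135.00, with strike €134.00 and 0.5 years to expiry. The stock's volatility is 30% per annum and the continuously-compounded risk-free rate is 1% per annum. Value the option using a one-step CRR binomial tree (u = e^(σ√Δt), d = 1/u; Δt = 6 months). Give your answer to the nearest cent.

€15.02

CRR parameters: u = e^(σ√Δt) = e^(0.3·√0.5) = 1.2363, d = 1/u = 0.8089
Per-period rate: rΔt = 0.01·0.5 = 0.005, so R = e^0.005 = 1.0050
Risk-neutral probability p = (e^0.005 − 0.8089)/(1.2363 − 0.8089) = 0.1962/0.4275 = 0.4589
Terminal stock prices: S_u = 166.9, S_d = 109.2
Terminal payoffs (S − K): max(32.9, 0) = 32.9, max(-24.8, 0) = 0
Node 0 (S = 135): V_0 = e^(−0.005)·[0.4589·32.9020 + 0.5411·0.0000] = 15.0231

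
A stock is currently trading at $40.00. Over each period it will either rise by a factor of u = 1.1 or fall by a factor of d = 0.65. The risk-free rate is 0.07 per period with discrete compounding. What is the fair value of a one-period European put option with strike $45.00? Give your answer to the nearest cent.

Risk-neutral probability p = (1 + 0.07 − 0.65)/(1.1 − 0.65) = 0.4200/0.4500 = 0.9333
Terminal stock prices: S_u = 44, S_d = 26
Terminal payoffs (K − S): max(1, 0) = 1, max(19, 0) = 19
Node 0 (S = 40): V_0 = 1/1.07·[0.9333·1.0000 + 0.0667·19.0000] = 2.0561

$2.06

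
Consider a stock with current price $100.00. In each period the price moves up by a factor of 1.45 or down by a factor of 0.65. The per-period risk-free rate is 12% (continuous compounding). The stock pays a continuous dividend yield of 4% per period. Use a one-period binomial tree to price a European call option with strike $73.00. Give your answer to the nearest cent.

Per-period risk-free factor R = e^0.12 = 1.1275; dividend-adjusted growth = e^(0.12−0.04) = 1.0833.
Risk-neutral probability p = (1.0833 − 0.65)/(1.45 − 0.65) = 0.4333/0.8000 = 0.5416
Terminal stock prices: S_u = 145, S_d = 65
Terminal payoffs (S − K): max(72, 0) = 72, max(-8, 0) = 0
Node 0 (S = 100): V_0 = e^(−0.12)·[0.5416·72.0000 + 0.4584·0.0000] = 34.5862

$34.59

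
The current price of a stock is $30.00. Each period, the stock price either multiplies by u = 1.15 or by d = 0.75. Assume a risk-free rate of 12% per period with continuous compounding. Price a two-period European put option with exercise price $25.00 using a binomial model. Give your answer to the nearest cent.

Risk-neutral probability p = (e^0.12 − 0.75)/(1.15 − 0.75) = 0.3775/0.4000 = 0.9437
Terminal stock prices: S_uu = 39.67, S_ud = 25.88, S_dd = 16.88
Terminal payoffs (K − S): max(-14.67, 0) = 0, max(-0.875, 0) = 0, max(8.125, 0) = 8.125
Node u (S = 34.5): V_u = e^(−0.12)·[0.9437·0.0000 + 0.0563·0.0000] = 0.0000
Node d (S = 22.5): V_d = e^(−0.12)·[0.9437·0.0000 + 0.0563·8.1250] = 0.4054
Node 0 (S = 30): V_0 = e^(−0.12)·[0.9437·0.0000 + 0.0563·0.4054] = 0.0202

$0.02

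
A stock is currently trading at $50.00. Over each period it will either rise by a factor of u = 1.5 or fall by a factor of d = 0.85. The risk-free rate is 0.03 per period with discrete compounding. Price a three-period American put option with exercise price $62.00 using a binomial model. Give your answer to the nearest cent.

$14.82

Risk-neutral probability p = (1 + 0.03 − 0.85)/(1.5 − 0.85) = 0.1800/0.6500 = 0.2769
Terminal stock prices: S_uuu = 168.8, S_uud = 95.62, S_udd = 54.19, S_ddd = 30.71
Terminal payoffs (K − S): max(-106.8, 0) = 0, max(-33.62, 0) = 0, max(7.813, 0) = 7.813, max(31.29, 0) = 31.29
Node uu (S = 112.5): continuation = 1/1.03·[0.2769·0.0000 + 0.7231·0.0000] = 0.0000; exercise value = 0.0000 ≤ continuation, so V_uu = 0.0000
Node ud (S = 63.75): continuation = 1/1.03·[0.2769·0.0000 + 0.7231·7.8125] = 5.4845; exercise value = 0.0000 ≤ continuation, so V_ud = 5.4845
Node dd (S = 36.12): continuation = 1/1.03·[0.2769·7.8125 + 0.7231·31.2938] = 24.0692; exercise value = 25.8750 > continuation, so V_dd = 25.8750 (exercise)
Node u (S = 75): continuation = 1/1.03·[0.2769·0.0000 + 0.7231·5.4845] = 3.8502; exercise value = 0.0000 ≤ continuation, so V_u = 3.8502
Node d (S = 42.5): continuation = 1/1.03·[0.2769·5.4845 + 0.7231·25.8750] = 19.6392; exercise value = 19.5000 ≤ continuation, so V_d = 19.6392
Node 0 (S = 50): continuation = 1/1.03·[0.2769·3.8502 + 0.7231·19.6392] = 14.8222; exercise value = 12.0000 ≤ continuation, so V_0 = 14.8222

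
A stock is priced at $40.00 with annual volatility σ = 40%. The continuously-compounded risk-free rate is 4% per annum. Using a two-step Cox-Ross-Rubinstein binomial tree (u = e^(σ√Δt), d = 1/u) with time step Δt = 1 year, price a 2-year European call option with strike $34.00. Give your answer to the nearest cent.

$13.07

CRR parameters: u = e^(σ√Δt) = e^(0.4·√1) = 1.4918, d = 1/u = 0.6703
Per-period rate: rΔt = 0.04·1 = 0.04, so R = e^0.04 = 1.0408
Risk-neutral probability p = (e^0.04 − 0.6703)/(1.4918 − 0.6703) = 0.3705/0.8215 = 0.4510
Terminal stock prices: S_uu = 89.02, S_ud = 40, S_dd = 17.97
Terminal payoffs (S − K): max(55.02, 0) = 55.02, max(6, 0) = 6, max(-16.03, 0) = 0
Node u (S = 59.67): V_u = e^(−0.04)·[0.4510·55.0216 + 0.5490·6.0000] = 27.0061
Node d (S = 26.81): V_d = e^(−0.04)·[0.4510·6.0000 + 0.5490·0.0000] = 2.5998
Node 0 (S = 40): V_0 = e^(−0.04)·[0.4510·27.0061 + 0.5490·2.5998] = 13.0733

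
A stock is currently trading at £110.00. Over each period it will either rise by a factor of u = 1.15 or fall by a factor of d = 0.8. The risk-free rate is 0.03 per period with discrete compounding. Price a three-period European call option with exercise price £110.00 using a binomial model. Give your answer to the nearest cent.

Risk-neutral probability p = (1 + 0.03 − 0.8)/(1.15 − 0.8) = 0.2300/0.3500 = 0.6571
Terminal stock prices: S_uuu = 167.3, S_uud = 116.4, S_udd = 80.96, S_ddd = 56.32
Terminal payoffs (S − K): max(57.3, 0) = 57.3, max(6.38, 0) = 6.38, max(-29.04, 0) = 0, max(-53.68, 0) = 0
Node uu (S = 145.5): V_uu = 1/1.03·[0.6571·57.2962 + 0.3429·6.3800] = 38.6789
Node ud (S = 101.2): V_ud = 1/1.03·[0.6571·6.3800 + 0.3429·0.0000] = 4.0705
Node dd (S = 70.4): V_dd = 1/1.03·[0.6571·0.0000 + 0.3429·0.0000] = 0.0000
Node u (S = 126.5): V_u = 1/1.03·[0.6571·38.6789 + 0.3429·4.0705] = 26.0322
Node d (S = 88): V_d = 1/1.03·[0.6571·4.0705 + 0.3429·0.0000] = 2.5970
Node 0 (S = 110): V_0 = 1/1.03·[0.6571·26.0322 + 0.3429·2.5970] = 17.4731

£17.47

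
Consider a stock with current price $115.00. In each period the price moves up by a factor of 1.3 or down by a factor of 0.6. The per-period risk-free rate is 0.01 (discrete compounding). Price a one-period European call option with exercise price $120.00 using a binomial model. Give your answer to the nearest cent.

$17.11

Risk-neutral probability p = (1 + 0.01 − 0.6)/(1.3 − 0.6) = 0.4100/0.7000 = 0.5857
Terminal stock prices: S_u = 149.5, S_d = 69
Terminal payoffs (S − K): max(29.5, 0) = 29.5, max(-51, 0) = 0
Node 0 (S = 115): V_0 = 1/1.01·[0.5857·29.5000 + 0.4143·0.0000] = 17.1075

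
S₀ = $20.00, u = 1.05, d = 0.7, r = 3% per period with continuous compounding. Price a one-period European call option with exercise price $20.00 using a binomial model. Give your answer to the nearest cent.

Risk-neutral probability p = (e^0.03 − 0.7)/(1.05 − 0.7) = 0.3305/0.3500 = 0.9442
Terminal stock prices: S_u = 21, S_d = 14
Terminal payoffs (S − K): max(1, 0) = 1, max(-6, 0) = 0
Node 0 (S = 20): V_0 = e^(−0.03)·[0.9442·1.0000 + 0.0558·0.0000] = 0.9163

$0.92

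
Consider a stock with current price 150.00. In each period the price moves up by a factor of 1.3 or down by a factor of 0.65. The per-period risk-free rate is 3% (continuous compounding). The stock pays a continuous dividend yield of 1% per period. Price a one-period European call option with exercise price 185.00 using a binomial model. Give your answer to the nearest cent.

5.53

Per-period risk-free factor R = e^0.03 = 1.0305; dividend-adjusted growth = e^(0.03−0.01) = 1.0202.
Risk-neutral probability p = (1.0202 − 0.65)/(1.3 − 0.65) = 0.3702/0.6500 = 0.5695
Terminal stock prices: S_u = 195, S_d = 97.5
Terminal payoffs (S − K): max(10, 0) = 10, max(-87.5, 0) = 0
Node 0 (S = 150): V_0 = e^(−0.03)·[0.5695·10.0000 + 0.4305·0.0000] = 5.5271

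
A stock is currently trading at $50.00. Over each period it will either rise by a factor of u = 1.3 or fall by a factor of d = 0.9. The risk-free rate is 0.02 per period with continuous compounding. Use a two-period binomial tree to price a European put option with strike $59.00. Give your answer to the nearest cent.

Risk-neutral probability p = (e^0.02 − 0.9)/(1.3 − 0.9) = 0.1202/0.4000 = 0.3005
Terminal stock prices: S_uu = 84.5, S_ud = 58.5, S_dd = 40.5
Terminal payoffs (K − S): max(-25.5, 0) = 0, max(0.5, 0) = 0.5, max(18.5, 0) = 18.5
Node u (S = 65): V_u = e^(−0.02)·[0.3005·0.0000 + 0.6995·0.5000] = 0.3428
Node d (S = 45): V_d = e^(−0.02)·[0.3005·0.5000 + 0.6995·18.5000] = 12.8317
Node 0 (S = 50): V_0 = e^(−0.02)·[0.3005·0.3428 + 0.6995·12.8317] = 8.8990

$8.90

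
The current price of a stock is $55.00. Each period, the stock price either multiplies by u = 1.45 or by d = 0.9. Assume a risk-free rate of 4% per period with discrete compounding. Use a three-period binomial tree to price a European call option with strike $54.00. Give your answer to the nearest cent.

$12.11

Risk-neutral probability p = (1 + 0.04 − 0.9)/(1.45 − 0.9) = 0.1400/0.5500 = 0.2545
Terminal stock prices: S_uuu = 167.7, S_uud = 104.1, S_udd = 64.6, S_ddd = 40.1
Terminal payoffs (S − K): max(113.7, 0) = 113.7, max(50.07, 0) = 50.07, max(10.6, 0) = 10.6, max(-13.9, 0) = 0
Node uu (S = 115.6): V_uu = 1/1.04·[0.2545·113.6744 + 0.7455·50.0738] = 63.7144
Node ud (S = 71.78): V_ud = 1/1.04·[0.2545·50.0738 + 0.7455·10.5975] = 19.8519
Node dd (S = 44.55): V_dd = 1/1.04·[0.2545·10.5975 + 0.7455·0.0000] = 2.5938
Node u (S = 79.75): V_u = 1/1.04·[0.2545·63.7144 + 0.7455·19.8519] = 29.8240
Node d (S = 49.5): V_d = 1/1.04·[0.2545·19.8519 + 0.7455·2.5938] = 6.7181
Node 0 (S = 55): V_0 = 1/1.04·[0.2545·29.8240 + 0.7455·6.7181] = 12.1150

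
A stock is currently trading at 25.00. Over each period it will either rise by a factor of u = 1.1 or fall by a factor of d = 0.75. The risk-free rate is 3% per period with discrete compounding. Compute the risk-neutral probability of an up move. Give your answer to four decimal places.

Risk-neutral probability p = (1 + 0.03 − 0.75)/(1.1 − 0.75) = 0.2800/0.3500 = 0.8000

p = 0.8000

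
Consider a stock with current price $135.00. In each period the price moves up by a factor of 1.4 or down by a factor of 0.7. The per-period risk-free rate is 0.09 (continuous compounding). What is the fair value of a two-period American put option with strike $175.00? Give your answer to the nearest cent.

$40.92

Risk-neutral probability p = (e^0.09 − 0.7)/(1.4 − 0.7) = 0.3942/0.7000 = 0.5631
Terminal stock prices: S_uu = 264.6, S_ud = 132.3, S_dd = 66.15
Terminal payoffs (K − S): max(-89.6, 0) = 0, max(42.7, 0) = 42.7, max(108.9, 0) = 108.9
Node u (S = 189): continuation = e^(−0.09)·[0.5631·0.0000 + 0.4369·42.7000] = 17.0497; exercise value = 0.0000 ≤ continuation, so V_u = 17.0497
Node d (S = 94.5): continuation = e^(−0.09)·[0.5631·42.7000 + 0.4369·108.8500] = 65.4380; exercise value = 80.5000 > continuation, so V_d = 80.5000 (exercise)
Node 0 (S = 135): continuation = e^(−0.09)·[0.5631·17.0497 + 0.4369·80.5000] = 40.9174; exercise value = 40.0000 ≤ continuation, so V_0 = 40.9174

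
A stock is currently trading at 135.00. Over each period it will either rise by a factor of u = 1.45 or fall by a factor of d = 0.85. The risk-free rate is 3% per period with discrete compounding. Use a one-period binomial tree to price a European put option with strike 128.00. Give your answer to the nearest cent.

Risk-neutral probability p = (1 + 0.03 − 0.85)/(1.45 − 0.85) = 0.1800/0.6000 = 0.3000
Terminal stock prices: S_u = 195.8, S_d = 114.8
Terminal payoffs (K − S): max(-67.75, 0) = 0, max(13.25, 0) = 13.25
Node 0 (S = 135): V_0 = 1/1.03·[0.3000·0.0000 + 0.7000·13.2500] = 9.0049

9.00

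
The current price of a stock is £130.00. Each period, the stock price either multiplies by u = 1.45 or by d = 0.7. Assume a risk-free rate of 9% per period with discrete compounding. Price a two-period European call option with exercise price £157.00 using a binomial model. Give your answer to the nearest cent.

Risk-neutral probability p = (1 + 0.09 − 0.7)/(1.45 − 0.7) = 0.3900/0.7500 = 0.5200
Terminal stock prices: S_uu = 273.3, S_ud = 131.9, S_dd = 63.7
Terminal payoffs (S − K): max(116.3, 0) = 116.3, max(-25.05, 0) = 0, max(-93.3, 0) = 0
Node u (S = 188.5): V_u = 1/1.09·[0.5200·116.3250 + 0.4800·0.0000] = 55.4945
Node d (S = 91): V_d = 1/1.09·[0.5200·0.0000 + 0.4800·0.0000] = 0.0000
Node 0 (S = 130): V_0 = 1/1.09·[0.5200·55.4945 + 0.4800·0.0000] = 26.4744

£26.47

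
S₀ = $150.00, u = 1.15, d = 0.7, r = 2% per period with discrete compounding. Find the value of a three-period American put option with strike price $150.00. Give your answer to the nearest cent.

Risk-neutral probability p = (1 + 0.02 − 0.7)/(1.15 − 0.7) = 0.3200/0.4500 = 0.7111
Terminal stock prices: S_uuu = 228.1, S_uud = 138.9, S_udd = 84.52, S_ddd = 51.45
Terminal payoffs (K − S): max(-78.13, 0) = 0, max(11.14, 0) = 11.14, max(65.48, 0) = 65.48, max(98.55, 0) = 98.55
Node uu (S = 198.4): continuation = 1/1.02·[0.7111·0.0000 + 0.2889·11.1375] = 3.1544; exercise value = 0.0000 ≤ continuation, so V_uu = 3.1544
Node ud (S = 120.7): continuation = 1/1.02·[0.7111·11.1375 + 0.2889·65.4750] = 26.3088; exercise value = 29.2500 > continuation, so V_ud = 29.2500 (exercise)
Node dd (S = 73.5): continuation = 1/1.02·[0.7111·65.4750 + 0.2889·98.5500] = 73.5588; exercise value = 76.5000 > continuation, so V_dd = 76.5000 (exercise)
Node u (S = 172.5): continuation = 1/1.02·[0.7111·3.1544 + 0.2889·29.2500] = 10.4835; exercise value = 0.0000 ≤ continuation, so V_u = 10.4835
Node d (S = 105): continuation = 1/1.02·[0.7111·29.2500 + 0.2889·76.5000] = 42.0588; exercise value = 45.0000 > continuation, so V_d = 45.0000 (exercise)
Node 0 (S = 150): continuation = 1/1.02·[0.7111·10.4835 + 0.2889·45.0000] = 20.0538; exercise value = 0.0000 ≤ continuation, so V_0 = 20.0538

$20.05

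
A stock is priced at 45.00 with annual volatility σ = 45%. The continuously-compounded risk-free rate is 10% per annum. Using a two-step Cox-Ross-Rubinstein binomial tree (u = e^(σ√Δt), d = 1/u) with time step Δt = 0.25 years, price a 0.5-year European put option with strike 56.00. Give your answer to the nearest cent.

CRR parameters: u = e^(σ√Δt) = e^(0.45·√0.25) = 1.2523, d = 1/u = 0.7985
Per-period rate: rΔt = 0.1·0.25 = 0.025, so R = e^0.025 = 1.0253
Risk-neutral probability p = (e^0.025 − 0.7985)/(1.2523 − 0.7985) = 0.2268/0.4538 = 0.4998
Terminal stock prices: S_uu = 70.57, S_ud = 45, S_dd = 28.69
Terminal payoffs (K − S): max(-14.57, 0) = 0, max(11, 0) = 11, max(27.31, 0) = 27.31
Node u (S = 56.35): V_u = e^(−0.025)·[0.4998·0.0000 + 0.5002·11.0000] = 5.3667
Node d (S = 35.93): V_d = e^(−0.025)·[0.4998·11.0000 + 0.5002·27.3067] = 18.6841
Node 0 (S = 45): V_0 = e^(−0.025)·[0.4998·5.3667 + 0.5002·18.6841] = 11.7315

11.73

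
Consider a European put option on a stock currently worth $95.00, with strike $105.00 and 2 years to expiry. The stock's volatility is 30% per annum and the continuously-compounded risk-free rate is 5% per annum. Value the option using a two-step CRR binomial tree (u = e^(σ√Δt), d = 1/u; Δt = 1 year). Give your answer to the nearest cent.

$16.02

CRR parameters: u = e^(σ√Δt) = e^(0.3·√1) = 1.3499, d = 1/u = 0.7408
Per-period rate: rΔt = 0.05·1 = 0.05, so R = e^0.05 = 1.0513
Risk-neutral probability p = (e^0.05 − 0.7408)/(1.3499 − 0.7408) = 0.3105/0.6090 = 0.5097
Terminal stock prices: S_uu = 173.1, S_ud = 95, S_dd = 52.14
Terminal payoffs (K − S): max(-68.1, 0) = 0, max(10, 0) = 10, max(52.86, 0) = 52.86
Node u (S = 128.2): V_u = e^(−0.05)·[0.5097·0.0000 + 0.4903·10.0000] = 4.6635
Node d (S = 70.38): V_d = e^(−0.05)·[0.5097·10.0000 + 0.4903·52.8629] = 29.5014
Node 0 (S = 95): V_0 = e^(−0.05)·[0.5097·4.6635 + 0.4903·29.5014] = 16.0192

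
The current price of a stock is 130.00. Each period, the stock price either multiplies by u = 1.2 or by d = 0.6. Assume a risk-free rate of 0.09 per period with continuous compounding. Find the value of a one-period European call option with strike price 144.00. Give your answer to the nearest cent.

9.03

Risk-neutral probability p = (e^0.09 − 0.6)/(1.2 − 0.6) = 0.4942/0.6000 = 0.8236
Terminal stock prices: S_u = 156, S_d = 78
Terminal payoffs (S − K): max(12, 0) = 12, max(-66, 0) = 0
Node 0 (S = 130): V_0 = e^(−0.09)·[0.8236·12.0000 + 0.1764·0.0000] = 9.0328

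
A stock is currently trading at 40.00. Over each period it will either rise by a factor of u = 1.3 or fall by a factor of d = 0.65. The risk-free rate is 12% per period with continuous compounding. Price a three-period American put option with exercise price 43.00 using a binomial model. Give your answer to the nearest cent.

Risk-neutral probability p = (e^0.12 − 0.65)/(1.3 − 0.65) = 0.4775/0.6500 = 0.7346
Terminal stock prices: S_uuu = 87.88, S_uud = 43.94, S_udd = 21.97, S_ddd = 10.98
Terminal payoffs (K − S): max(-44.88, 0) = 0, max(-0.94, 0) = 0, max(21.03, 0) = 21.03, max(32.02, 0) = 32.02
Node uu (S = 67.6): continuation = e^(−0.12)·[0.7346·0.0000 + 0.2654·0.0000] = 0.0000; exercise value = 0.0000 ≤ continuation, so V_uu = 0.0000
Node ud (S = 33.8): continuation = e^(−0.12)·[0.7346·0.0000 + 0.2654·21.0300] = 4.9500; exercise value = 9.2000 > continuation, so V_ud = 9.2000 (exercise)
Node dd (S = 16.9): continuation = e^(−0.12)·[0.7346·21.0300 + 0.2654·32.0150] = 21.2376; exercise value = 26.1000 > continuation, so V_dd = 26.1000 (exercise)
Node u (S = 52): continuation = e^(−0.12)·[0.7346·0.0000 + 0.2654·9.2000] = 2.1655; exercise value = 0.0000 ≤ continuation, so V_u = 2.1655
Node d (S = 26): continuation = e^(−0.12)·[0.7346·9.2000 + 0.2654·26.1000] = 12.1376; exercise value = 17.0000 > continuation, so V_d = 17.0000 (exercise)
Node 0 (S = 40): continuation = e^(−0.12)·[0.7346·2.1655 + 0.2654·17.0000] = 5.4124; exercise value = 3.0000 ≤ continuation, so V_0 = 5.4124

5.41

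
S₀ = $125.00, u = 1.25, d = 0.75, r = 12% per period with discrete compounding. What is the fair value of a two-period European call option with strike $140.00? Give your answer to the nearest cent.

$24.15

Risk-neutral probability p = (1 + 0.12 − 0.75)/(1.25 − 0.75) = 0.3700/0.5000 = 0.7400
Terminal stock prices: S_uu = 195.3, S_ud = 117.2, S_dd = 70.31
Terminal payoffs (S − K): max(55.31, 0) = 55.31, max(-22.81, 0) = 0, max(-69.69, 0) = 0
Node u (S = 156.2): V_u = 1/1.12·[0.7400·55.3125 + 0.2600·0.0000] = 36.5458
Node d (S = 93.75): V_d = 1/1.12·[0.7400·0.0000 + 0.2600·0.0000] = 0.0000
Node 0 (S = 125): V_0 = 1/1.12·[0.7400·36.5458 + 0.2600·0.0000] = 24.1463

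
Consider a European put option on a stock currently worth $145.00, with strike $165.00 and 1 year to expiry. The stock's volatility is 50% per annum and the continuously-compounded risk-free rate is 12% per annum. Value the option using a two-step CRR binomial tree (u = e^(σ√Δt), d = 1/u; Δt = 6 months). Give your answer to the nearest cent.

$29.75

CRR parameters: u = e^(σ√Δt) = e^(0.5·√0.5) = 1.4241, d = 1/u = 0.7022
Per-period rate: rΔt = 0.12·0.5 = 0.06, so R = e^0.06 = 1.0618
Risk-neutral probability p = (e^0.06 − 0.7022)/(1.4241 − 0.7022) = 0.3596/0.7219 = 0.4982
Terminal stock prices: S_uu = 294.1, S_ud = 145, S_dd = 71.49
Terminal payoffs (K − S): max(-129.1, 0) = 0, max(20, 0) = 20, max(93.51, 0) = 93.51
Node u (S = 206.5): V_u = e^(−0.06)·[0.4982·0.0000 + 0.5018·20.0000] = 9.4520
Node d (S = 101.8): V_d = e^(−0.06)·[0.4982·20.0000 + 0.5018·93.5050] = 53.5738
Node 0 (S = 145): V_0 = e^(−0.06)·[0.4982·9.4520 + 0.5018·53.5738] = 29.7536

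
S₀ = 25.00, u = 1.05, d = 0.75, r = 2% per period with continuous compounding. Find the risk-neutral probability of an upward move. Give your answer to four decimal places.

Risk-neutral probability p = (e^0.02 − 0.75)/(1.05 − 0.75) = 0.2702/0.3000 = 0.9007

p = 0.9007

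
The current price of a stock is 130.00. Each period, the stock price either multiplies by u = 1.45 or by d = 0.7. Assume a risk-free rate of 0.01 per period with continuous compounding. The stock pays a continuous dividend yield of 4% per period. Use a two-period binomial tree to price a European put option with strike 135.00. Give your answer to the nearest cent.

29.95

Per-period risk-free factor R = e^0.01 = 1.0101; dividend-adjusted growth = e^(0.01−0.04) = 0.9704.
Risk-neutral probability p = (0.9704 − 0.7)/(1.45 − 0.7) = 0.2704/0.7500 = 0.3606
Terminal stock prices: S_uu = 273.3, S_ud = 131.9, S_dd = 63.7
Terminal payoffs (K − S): max(-138.3, 0) = 0, max(3.05, 0) = 3.05, max(71.3, 0) = 71.3
Node u (S = 188.5): V_u = e^(−0.01)·[0.3606·0.0000 + 0.6394·3.0500] = 1.9308
Node d (S = 91): V_d = e^(−0.01)·[0.3606·3.0500 + 0.6394·71.3000] = 46.2249
Node 0 (S = 130): V_0 = e^(−0.01)·[0.3606·1.9308 + 0.6394·46.2249] = 29.9517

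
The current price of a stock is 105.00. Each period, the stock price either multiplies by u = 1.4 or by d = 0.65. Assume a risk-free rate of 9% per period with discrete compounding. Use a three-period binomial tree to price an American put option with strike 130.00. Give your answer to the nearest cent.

30.45

Risk-neutral probability p = (1 + 0.09 − 0.65)/(1.4 − 0.65) = 0.4400/0.7500 = 0.5867
Terminal stock prices: S_uuu = 288.1, S_uud = 133.8, S_udd = 62.11, S_ddd = 28.84
Terminal payoffs (K − S): max(-158.1, 0) = 0, max(-3.77, 0) = 0, max(67.89, 0) = 67.89, max(101.2, 0) = 101.2
Node uu (S = 205.8): continuation = 1/1.09·[0.5867·0.0000 + 0.4133·0.0000] = 0.0000; exercise value = 0.0000 ≤ continuation, so V_uu = 0.0000
Node ud (S = 95.55): continuation = 1/1.09·[0.5867·0.0000 + 0.4133·67.8925] = 25.7452; exercise value = 34.4500 > continuation, so V_ud = 34.4500 (exercise)
Node dd (S = 44.36): continuation = 1/1.09·[0.5867·67.8925 + 0.4133·101.1644] = 74.9036; exercise value = 85.6375 > continuation, so V_dd = 85.6375 (exercise)
Node u (S = 147): continuation = 1/1.09·[0.5867·0.0000 + 0.4133·34.4500] = 13.0636; exercise value = 0.0000 ≤ continuation, so V_u = 13.0636
Node d (S = 68.25): continuation = 1/1.09·[0.5867·34.4500 + 0.4133·85.6375] = 51.0161; exercise value = 61.7500 > continuation, so V_d = 61.7500 (exercise)
Node 0 (S = 105): continuation = 1/1.09·[0.5867·13.0636 + 0.4133·61.7500] = 30.4471; exercise value = 25.0000 ≤ continuation, so V_0 = 30.4471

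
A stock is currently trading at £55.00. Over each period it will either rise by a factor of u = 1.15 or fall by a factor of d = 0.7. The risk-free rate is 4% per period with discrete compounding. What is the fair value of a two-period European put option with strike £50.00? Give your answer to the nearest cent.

Risk-neutral probability p = (1 + 0.04 − 0.7)/(1.15 − 0.7) = 0.3400/0.4500 = 0.7556
Terminal stock prices: S_uu = 72.74, S_ud = 44.27, S_dd = 26.95
Terminal payoffs (K − S): max(-22.74, 0) = 0, max(5.725, 0) = 5.725, max(23.05, 0) = 23.05
Node u (S = 63.25): V_u = 1/1.04·[0.7556·0.0000 + 0.2444·5.7250] = 1.3456
Node d (S = 38.5): V_d = 1/1.04·[0.7556·5.7250 + 0.2444·23.0500] = 9.5769
Node 0 (S = 55): V_0 = 1/1.04·[0.7556·1.3456 + 0.2444·9.5769] = 3.2286

£3.23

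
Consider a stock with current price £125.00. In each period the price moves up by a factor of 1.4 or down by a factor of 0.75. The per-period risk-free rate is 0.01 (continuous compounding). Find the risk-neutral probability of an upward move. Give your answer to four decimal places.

Risk-neutral probability p = (e^0.01 − 0.75)/(1.4 − 0.75) = 0.2601/0.6500 = 0.4001

p = 0.4001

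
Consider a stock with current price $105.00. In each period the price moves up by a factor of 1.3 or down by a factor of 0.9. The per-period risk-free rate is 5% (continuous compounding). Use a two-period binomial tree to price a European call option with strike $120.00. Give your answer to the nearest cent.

$8.65

Risk-neutral probability p = (e^0.05 − 0.9)/(1.3 − 0.9) = 0.1513/0.4000 = 0.3782
Terminal stock prices: S_uu = 177.5, S_ud = 122.9, S_dd = 85.05
Terminal payoffs (S − K): max(57.45, 0) = 57.45, max(2.85, 0) = 2.85, max(-34.95, 0) = 0
Node u (S = 136.5): V_u = e^(−0.05)·[0.3782·57.4500 + 0.6218·2.8500] = 22.3525
Node d (S = 94.5): V_d = e^(−0.05)·[0.3782·2.8500 + 0.6218·0.0000] = 1.0252
Node 0 (S = 105): V_0 = e^(−0.05)·[0.3782·22.3525 + 0.6218·1.0252] = 8.6474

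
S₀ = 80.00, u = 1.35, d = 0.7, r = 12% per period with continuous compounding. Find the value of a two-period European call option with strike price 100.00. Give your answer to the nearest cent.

15.58

Risk-neutral probability p = (e^0.12 − 0.7)/(1.35 − 0.7) = 0.4275/0.6500 = 0.6577
Terminal stock prices: S_uu = 145.8, S_ud = 75.6, S_dd = 39.2
Terminal payoffs (S − K): max(45.8, 0) = 45.8, max(-24.4, 0) = 0, max(-60.8, 0) = 0
Node u (S = 108): V_u = e^(−0.12)·[0.6577·45.8000 + 0.3423·0.0000] = 26.7159
Node d (S = 56): V_d = e^(−0.12)·[0.6577·0.0000 + 0.3423·0.0000] = 0.0000
Node 0 (S = 80): V_0 = e^(−0.12)·[0.6577·26.7159 + 0.3423·0.0000] = 15.5838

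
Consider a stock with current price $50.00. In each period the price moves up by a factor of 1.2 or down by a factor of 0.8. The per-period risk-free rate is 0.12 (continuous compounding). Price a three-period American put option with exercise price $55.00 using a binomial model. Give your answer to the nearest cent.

Risk-neutral probability p = (e^0.12 − 0.8)/(1.2 − 0.8) = 0.3275/0.4000 = 0.8187
Terminal stock prices: S_uuu = 86.4, S_uud = 57.6, S_udd = 38.4, S_ddd = 25.6
Terminal payoffs (K − S): max(-31.4, 0) = 0, max(-2.6, 0) = 0, max(16.6, 0) = 16.6, max(29.4, 0) = 29.4
Node uu (S = 72): continuation = e^(−0.12)·[0.8187·0.0000 + 0.1813·0.0000] = 0.0000; exercise value = 0.0000 ≤ continuation, so V_uu = 0.0000
Node ud (S = 48): continuation = e^(−0.12)·[0.8187·0.0000 + 0.1813·16.6000] = 2.6686; exercise value = 7.0000 > continuation, so V_ud = 7.0000 (exercise)
Node dd (S = 32): continuation = e^(−0.12)·[0.8187·16.6000 + 0.1813·29.4000] = 16.7806; exercise value = 23.0000 > continuation, so V_dd = 23.0000 (exercise)
Node u (S = 60): continuation = e^(−0.12)·[0.8187·0.0000 + 0.1813·7.0000] = 1.1253; exercise value = 0.0000 ≤ continuation, so V_u = 1.1253
Node d (S = 40): continuation = e^(−0.12)·[0.8187·7.0000 + 0.1813·23.0000] = 8.7806; exercise value = 15.0000 > continuation, so V_d = 15.0000 (exercise)
Node 0 (S = 50): continuation = e^(−0.12)·[0.8187·1.1253 + 0.1813·15.0000] = 3.2286; exercise value = 5.0000 > continuation, so V_0 = 5.0000 (exercise)

$5.00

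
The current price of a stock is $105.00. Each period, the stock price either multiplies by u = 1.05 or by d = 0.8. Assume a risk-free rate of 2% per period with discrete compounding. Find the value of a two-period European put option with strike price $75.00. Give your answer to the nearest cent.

$0.11

Risk-neutral probability p = (1 + 0.02 − 0.8)/(1.05 − 0.8) = 0.2200/0.2500 = 0.8800
Terminal stock prices: S_uu = 115.8, S_ud = 88.2, S_dd = 67.2
Terminal payoffs (K − S): max(-40.76, 0) = 0, max(-13.2, 0) = 0, max(7.8, 0) = 7.8
Node u (S = 110.2): V_u = 1/1.02·[0.8800·0.0000 + 0.1200·0.0000] = 0.0000
Node d (S = 84): V_d = 1/1.02·[0.8800·0.0000 + 0.1200·7.8000] = 0.9176
Node 0 (S = 105): V_0 = 1/1.02·[0.8800·0.0000 + 0.1200·0.9176] = 0.1080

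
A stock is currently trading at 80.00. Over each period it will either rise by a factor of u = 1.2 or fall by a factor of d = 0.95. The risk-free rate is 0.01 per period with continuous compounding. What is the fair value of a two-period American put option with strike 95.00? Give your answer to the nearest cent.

Risk-neutral probability p = (e^0.01 − 0.95)/(1.2 − 0.95) = 0.0601/0.2500 = 0.2402
Terminal stock prices: S_uu = 115.2, S_ud = 91.2, S_dd = 72.2
Terminal payoffs (K − S): max(-20.2, 0) = 0, max(3.8, 0) = 3.8, max(22.8, 0) = 22.8
Node u (S = 96): continuation = e^(−0.01)·[0.2402·0.0000 + 0.7598·3.8000] = 2.8585; exercise value = 0.0000 ≤ continuation, so V_u = 2.8585
Node d (S = 76): continuation = e^(−0.01)·[0.2402·3.8000 + 0.7598·22.8000] = 18.0547; exercise value = 19.0000 > continuation, so V_d = 19.0000 (exercise)
Node 0 (S = 80): continuation = e^(−0.01)·[0.2402·2.8585 + 0.7598·19.0000] = 14.9723; exercise value = 15.0000 > continuation, so V_0 = 15.0000 (exercise)

15.00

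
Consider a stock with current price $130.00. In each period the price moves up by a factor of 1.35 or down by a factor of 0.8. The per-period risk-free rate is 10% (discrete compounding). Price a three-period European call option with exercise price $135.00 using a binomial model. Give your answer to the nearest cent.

$39.16

Risk-neutral probability p = (1 + 0.1 − 0.8)/(1.35 − 0.8) = 0.3000/0.5500 = 0.5455
Terminal stock prices: S_uuu = 319.8, S_uud = 189.5, S_udd = 112.3, S_ddd = 66.56
Terminal payoffs (S − K): max(184.8, 0) = 184.8, max(54.54, 0) = 54.54, max(-22.68, 0) = 0, max(-68.44, 0) = 0
Node uu (S = 236.9): V_uu = 1/1.1·[0.5455·184.8488 + 0.4545·54.5400] = 114.1977
Node ud (S = 140.4): V_ud = 1/1.1·[0.5455·54.5400 + 0.4545·0.0000] = 27.0446
Node dd (S = 83.2): V_dd = 1/1.1·[0.5455·0.0000 + 0.4545·0.0000] = 0.0000
Node u (S = 175.5): V_u = 1/1.1·[0.5455·114.1977 + 0.4545·27.0446] = 67.8024
Node d (S = 104): V_d = 1/1.1·[0.5455·27.0446 + 0.4545·0.0000] = 13.4106
Node 0 (S = 130): V_0 = 1/1.1·[0.5455·67.8024 + 0.4545·13.4106] = 39.1626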